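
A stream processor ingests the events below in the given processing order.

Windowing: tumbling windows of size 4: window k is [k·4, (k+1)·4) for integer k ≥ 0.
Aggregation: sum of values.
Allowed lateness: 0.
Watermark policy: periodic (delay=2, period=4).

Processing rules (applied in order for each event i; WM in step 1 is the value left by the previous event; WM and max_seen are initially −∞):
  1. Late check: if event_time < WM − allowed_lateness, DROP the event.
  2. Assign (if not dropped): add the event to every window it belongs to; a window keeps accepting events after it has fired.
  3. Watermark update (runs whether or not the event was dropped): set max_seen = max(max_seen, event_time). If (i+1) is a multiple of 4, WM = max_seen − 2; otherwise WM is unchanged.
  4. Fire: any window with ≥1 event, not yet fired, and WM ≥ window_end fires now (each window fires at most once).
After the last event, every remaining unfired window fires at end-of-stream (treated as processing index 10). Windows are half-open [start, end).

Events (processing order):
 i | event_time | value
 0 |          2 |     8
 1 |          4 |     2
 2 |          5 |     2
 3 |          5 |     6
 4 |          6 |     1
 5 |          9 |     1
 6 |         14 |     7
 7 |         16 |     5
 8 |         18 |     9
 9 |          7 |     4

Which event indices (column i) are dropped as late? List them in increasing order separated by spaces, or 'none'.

9

i=0 t=2 v=8: → [0,4); WM=−∞
i=1 t=4 v=2: → [4,8); WM=−∞
i=2 t=5 v=2: → [4,8); WM=−∞
i=3 t=5 v=6: → [4,8); WM=3
i=4 t=6 v=1: → [4,8); WM=3
i=5 t=9 v=1: → [8,12); WM=3
i=6 t=14 v=7: → [12,16); WM=3
i=7 t=16 v=5: → [16,20); WM=14; [0,4) fires=8 [4,8) fires=11 [8,12) fires=1
i=8 t=18 v=9: → [16,20); WM=14
i=9 t=7 v=4: DROP (t<14-0); WM=14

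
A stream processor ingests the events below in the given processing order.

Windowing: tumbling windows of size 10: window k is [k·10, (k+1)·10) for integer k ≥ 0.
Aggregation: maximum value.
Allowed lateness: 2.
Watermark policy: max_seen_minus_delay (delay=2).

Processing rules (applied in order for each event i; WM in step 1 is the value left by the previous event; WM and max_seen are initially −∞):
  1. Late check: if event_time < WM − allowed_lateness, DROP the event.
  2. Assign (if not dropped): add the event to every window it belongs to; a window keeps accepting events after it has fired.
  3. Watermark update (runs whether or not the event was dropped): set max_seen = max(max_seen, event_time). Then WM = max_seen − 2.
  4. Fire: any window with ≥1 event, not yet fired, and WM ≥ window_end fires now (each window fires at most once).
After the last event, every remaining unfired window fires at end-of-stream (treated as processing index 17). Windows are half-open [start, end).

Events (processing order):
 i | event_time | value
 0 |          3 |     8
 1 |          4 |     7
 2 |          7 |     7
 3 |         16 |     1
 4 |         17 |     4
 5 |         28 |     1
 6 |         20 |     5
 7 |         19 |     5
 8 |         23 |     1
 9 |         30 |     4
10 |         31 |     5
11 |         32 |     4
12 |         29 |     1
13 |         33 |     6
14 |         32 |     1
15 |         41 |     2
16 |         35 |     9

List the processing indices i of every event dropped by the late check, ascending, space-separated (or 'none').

i=0 t=3 v=8: → [0,10); WM=1
i=1 t=4 v=7: → [0,10); WM=2
i=2 t=7 v=7: → [0,10); WM=5
i=3 t=16 v=1: → [10,20); WM=14; [0,10) fires=8
i=4 t=17 v=4: → [10,20); WM=15
i=5 t=28 v=1: → [20,30); WM=26; [10,20) fires=4
i=6 t=20 v=5: DROP (t<26-2); WM=26
i=7 t=19 v=5: DROP (t<26-2); WM=26
i=8 t=23 v=1: DROP (t<26-2); WM=26
i=9 t=30 v=4: → [30,40); WM=28
i=10 t=31 v=5: → [30,40); WM=29
i=11 t=32 v=4: → [30,40); WM=30; [20,30) fires=1
i=12 t=29 v=1: → [20,30); WM=30
i=13 t=33 v=6: → [30,40); WM=31
i=14 t=32 v=1: → [30,40); WM=31
i=15 t=41 v=2: → [40,50); WM=39
i=16 t=35 v=9: DROP (t<39-2); WM=39

6 7 8 16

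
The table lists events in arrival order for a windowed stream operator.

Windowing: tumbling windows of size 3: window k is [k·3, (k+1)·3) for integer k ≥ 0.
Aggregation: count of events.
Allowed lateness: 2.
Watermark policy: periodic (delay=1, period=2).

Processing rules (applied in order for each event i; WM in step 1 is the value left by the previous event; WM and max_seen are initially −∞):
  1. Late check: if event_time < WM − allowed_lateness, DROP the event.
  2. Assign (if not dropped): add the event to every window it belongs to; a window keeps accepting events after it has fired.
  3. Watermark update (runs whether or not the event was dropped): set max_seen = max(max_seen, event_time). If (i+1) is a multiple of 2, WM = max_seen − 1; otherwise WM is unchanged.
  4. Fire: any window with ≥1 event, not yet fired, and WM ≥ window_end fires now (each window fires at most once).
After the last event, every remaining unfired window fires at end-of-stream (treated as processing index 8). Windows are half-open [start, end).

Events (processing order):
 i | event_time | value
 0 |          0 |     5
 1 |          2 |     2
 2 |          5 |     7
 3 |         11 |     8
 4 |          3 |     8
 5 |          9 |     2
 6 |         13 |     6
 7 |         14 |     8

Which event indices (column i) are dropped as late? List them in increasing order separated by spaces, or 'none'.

4

i=0 t=0 v=5: → [0,3); WM=−∞
i=1 t=2 v=2: → [0,3); WM=1
i=2 t=5 v=7: → [3,6); WM=1
i=3 t=11 v=8: → [9,12); WM=10; [0,3) fires=2 [3,6) fires=1
i=4 t=3 v=8: DROP (t<10-2); WM=10
i=5 t=9 v=2: → [9,12); WM=10
i=6 t=13 v=6: → [12,15); WM=10
i=7 t=14 v=8: → [12,15); WM=13; [9,12) fires=2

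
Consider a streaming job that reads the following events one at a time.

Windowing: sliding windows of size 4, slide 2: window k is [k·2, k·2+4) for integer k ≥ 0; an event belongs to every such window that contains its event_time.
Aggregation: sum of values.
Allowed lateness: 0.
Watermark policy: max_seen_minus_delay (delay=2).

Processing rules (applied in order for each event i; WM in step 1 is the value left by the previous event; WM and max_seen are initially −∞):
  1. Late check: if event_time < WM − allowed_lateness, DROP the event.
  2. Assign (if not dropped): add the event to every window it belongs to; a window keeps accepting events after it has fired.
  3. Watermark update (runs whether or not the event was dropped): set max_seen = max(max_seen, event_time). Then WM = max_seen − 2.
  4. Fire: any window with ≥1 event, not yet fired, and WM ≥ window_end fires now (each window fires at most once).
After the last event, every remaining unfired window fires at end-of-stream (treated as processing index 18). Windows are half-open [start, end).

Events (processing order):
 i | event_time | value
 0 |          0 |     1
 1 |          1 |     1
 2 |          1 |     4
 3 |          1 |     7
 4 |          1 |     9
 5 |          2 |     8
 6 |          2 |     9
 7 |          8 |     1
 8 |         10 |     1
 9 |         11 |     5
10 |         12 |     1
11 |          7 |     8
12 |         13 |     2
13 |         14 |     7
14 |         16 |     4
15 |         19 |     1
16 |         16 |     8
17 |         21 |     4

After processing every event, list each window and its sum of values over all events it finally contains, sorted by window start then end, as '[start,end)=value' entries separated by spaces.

[0,4)=39 [2,6)=17 [6,10)=1 [8,12)=7 [10,14)=9 [12,16)=10 [14,18)=11 [16,20)=5 [18,22)=5 [20,24)=4

i=0 t=0 v=1: → [0,4); WM=-2
i=1 t=1 v=1: → [0,4); WM=-1
i=2 t=1 v=4: → [0,4); WM=-1
i=3 t=1 v=7: → [0,4); WM=-1
i=4 t=1 v=9: → [0,4); WM=-1
i=5 t=2 v=8: → [2,6),[0,4); WM=0
i=6 t=2 v=9: → [2,6),[0,4); WM=0
i=7 t=8 v=1: → [8,12),[6,10); WM=6; [0,4) fires=39 [2,6) fires=17
i=8 t=10 v=1: → [10,14),[8,12); WM=8
i=9 t=11 v=5: → [10,14),[8,12); WM=9
i=10 t=12 v=1: → [12,16),[10,14); WM=10; [6,10) fires=1
i=11 t=7 v=8: DROP (t<10-0); WM=10
i=12 t=13 v=2: → [12,16),[10,14); WM=11
i=13 t=14 v=7: → [14,18),[12,16); WM=12; [8,12) fires=7
i=14 t=16 v=4: → [16,20),[14,18); WM=14; [10,14) fires=9
i=15 t=19 v=1: → [18,22),[16,20); WM=17; [12,16) fires=10
i=16 t=16 v=8: DROP (t<17-0); WM=17
i=17 t=21 v=4: → [20,24),[18,22); WM=19; [14,18) fires=11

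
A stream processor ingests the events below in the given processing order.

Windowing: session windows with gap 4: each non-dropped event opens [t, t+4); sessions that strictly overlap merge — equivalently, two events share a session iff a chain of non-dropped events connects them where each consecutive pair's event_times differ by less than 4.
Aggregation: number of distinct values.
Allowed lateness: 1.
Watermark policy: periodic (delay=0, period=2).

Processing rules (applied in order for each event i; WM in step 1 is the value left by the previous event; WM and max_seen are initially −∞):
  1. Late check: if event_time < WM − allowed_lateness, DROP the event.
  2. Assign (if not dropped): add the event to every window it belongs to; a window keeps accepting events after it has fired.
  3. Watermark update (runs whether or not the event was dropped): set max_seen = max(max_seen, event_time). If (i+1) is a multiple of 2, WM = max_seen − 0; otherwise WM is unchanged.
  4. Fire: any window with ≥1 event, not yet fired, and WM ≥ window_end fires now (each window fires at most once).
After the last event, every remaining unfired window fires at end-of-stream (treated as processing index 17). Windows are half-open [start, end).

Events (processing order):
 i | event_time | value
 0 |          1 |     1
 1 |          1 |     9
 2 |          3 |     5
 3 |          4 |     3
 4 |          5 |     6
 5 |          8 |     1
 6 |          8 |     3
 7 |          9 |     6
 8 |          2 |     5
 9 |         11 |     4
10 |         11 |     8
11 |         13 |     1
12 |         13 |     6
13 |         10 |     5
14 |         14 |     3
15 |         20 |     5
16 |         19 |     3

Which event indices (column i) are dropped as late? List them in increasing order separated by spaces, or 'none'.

8 13

i=0 t=1 v=1: → [1,5); WM=−∞
i=1 t=1 v=9: → [1,5); WM=1
i=2 t=3 v=5: → [1,7); WM=1
i=3 t=4 v=3: → [1,8); WM=4
i=4 t=5 v=6: → [1,9); WM=4
i=5 t=8 v=1: → [1,12); WM=8
i=6 t=8 v=3: → [1,12); WM=8
i=7 t=9 v=6: → [1,13); WM=9
i=8 t=2 v=5: DROP (t<9-1); WM=9
i=9 t=11 v=4: → [1,15); WM=11
i=10 t=11 v=8: → [1,15); WM=11
i=11 t=13 v=1: → [1,17); WM=13
i=12 t=13 v=6: → [1,17); WM=13
i=13 t=10 v=5: DROP (t<13-1); WM=13
i=14 t=14 v=3: → [1,18); WM=13
i=15 t=20 v=5: → [20,24); WM=20
i=16 t=19 v=3: → [19,24); WM=20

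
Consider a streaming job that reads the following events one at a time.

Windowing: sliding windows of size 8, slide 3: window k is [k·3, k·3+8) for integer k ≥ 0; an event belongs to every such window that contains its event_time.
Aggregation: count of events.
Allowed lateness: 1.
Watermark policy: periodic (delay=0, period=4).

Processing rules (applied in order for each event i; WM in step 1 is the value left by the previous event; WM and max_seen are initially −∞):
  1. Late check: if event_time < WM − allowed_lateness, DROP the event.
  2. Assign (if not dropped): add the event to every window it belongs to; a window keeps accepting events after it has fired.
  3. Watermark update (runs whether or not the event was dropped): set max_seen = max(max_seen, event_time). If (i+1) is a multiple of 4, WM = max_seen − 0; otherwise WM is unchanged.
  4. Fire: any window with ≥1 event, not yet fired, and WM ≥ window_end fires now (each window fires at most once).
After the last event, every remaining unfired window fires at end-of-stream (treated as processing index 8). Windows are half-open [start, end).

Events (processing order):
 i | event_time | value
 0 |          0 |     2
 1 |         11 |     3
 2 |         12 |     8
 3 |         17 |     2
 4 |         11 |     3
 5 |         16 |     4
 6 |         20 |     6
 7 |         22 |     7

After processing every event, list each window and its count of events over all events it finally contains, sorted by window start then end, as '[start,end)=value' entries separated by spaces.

i=0 t=0 v=2: → [0,8); WM=−∞
i=1 t=11 v=3: → [9,17),[6,14); WM=−∞
i=2 t=12 v=8: → [12,20),[9,17),[6,14); WM=−∞
i=3 t=17 v=2: → [15,23),[12,20); WM=17; [0,8) fires=1 [6,14) fires=2 [9,17) fires=2
i=4 t=11 v=3: DROP (t<17-1); WM=17
i=5 t=16 v=4: → [15,23),[12,20),[9,17); WM=17
i=6 t=20 v=6: → [18,26),[15,23); WM=17
i=7 t=22 v=7: → [21,29),[18,26),[15,23); WM=22; [12,20) fires=3

[0,8)=1 [6,14)=2 [9,17)=3 [12,20)=3 [15,23)=4 [18,26)=2 [21,29)=1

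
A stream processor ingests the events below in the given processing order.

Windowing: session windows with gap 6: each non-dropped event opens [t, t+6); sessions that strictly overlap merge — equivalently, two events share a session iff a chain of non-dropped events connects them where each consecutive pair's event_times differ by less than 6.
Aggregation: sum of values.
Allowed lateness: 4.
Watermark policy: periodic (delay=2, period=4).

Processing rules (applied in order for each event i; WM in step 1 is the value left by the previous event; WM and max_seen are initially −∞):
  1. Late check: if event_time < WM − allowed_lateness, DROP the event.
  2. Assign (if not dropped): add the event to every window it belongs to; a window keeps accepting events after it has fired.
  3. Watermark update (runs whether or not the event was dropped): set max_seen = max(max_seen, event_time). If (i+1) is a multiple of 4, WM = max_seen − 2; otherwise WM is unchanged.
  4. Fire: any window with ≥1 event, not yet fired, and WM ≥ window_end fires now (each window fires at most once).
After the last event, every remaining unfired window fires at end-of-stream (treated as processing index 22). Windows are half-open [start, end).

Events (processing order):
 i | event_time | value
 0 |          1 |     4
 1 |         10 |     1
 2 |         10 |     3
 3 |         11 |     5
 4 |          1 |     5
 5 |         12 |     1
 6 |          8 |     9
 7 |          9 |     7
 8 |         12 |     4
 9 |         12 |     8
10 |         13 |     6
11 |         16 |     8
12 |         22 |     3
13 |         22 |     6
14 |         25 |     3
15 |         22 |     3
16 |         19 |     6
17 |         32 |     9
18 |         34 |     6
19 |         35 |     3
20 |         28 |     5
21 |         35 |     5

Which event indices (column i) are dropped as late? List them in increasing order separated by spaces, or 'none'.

i=0 t=1 v=4: → [1,7); WM=−∞
i=1 t=10 v=1: → [10,16); WM=−∞
i=2 t=10 v=3: → [10,16); WM=−∞
i=3 t=11 v=5: → [10,17); WM=9
i=4 t=1 v=5: DROP (t<9-4); WM=9
i=5 t=12 v=1: → [10,18); WM=9
i=6 t=8 v=9: → [8,18); WM=9
i=7 t=9 v=7: → [8,18); WM=10
i=8 t=12 v=4: → [8,18); WM=10
i=9 t=12 v=8: → [8,18); WM=10
i=10 t=13 v=6: → [8,19); WM=10
i=11 t=16 v=8: → [8,22); WM=14
i=12 t=22 v=3: → [22,28); WM=14
i=13 t=22 v=6: → [22,28); WM=14
i=14 t=25 v=3: → [22,31); WM=14
i=15 t=22 v=3: → [22,31); WM=23
i=16 t=19 v=6: → [8,31); WM=23
i=17 t=32 v=9: → [32,38); WM=23
i=18 t=34 v=6: → [32,40); WM=23
i=19 t=35 v=3: → [32,41); WM=33
i=20 t=28 v=5: DROP (t<33-4); WM=33
i=21 t=35 v=5: → [32,41); WM=33

4 20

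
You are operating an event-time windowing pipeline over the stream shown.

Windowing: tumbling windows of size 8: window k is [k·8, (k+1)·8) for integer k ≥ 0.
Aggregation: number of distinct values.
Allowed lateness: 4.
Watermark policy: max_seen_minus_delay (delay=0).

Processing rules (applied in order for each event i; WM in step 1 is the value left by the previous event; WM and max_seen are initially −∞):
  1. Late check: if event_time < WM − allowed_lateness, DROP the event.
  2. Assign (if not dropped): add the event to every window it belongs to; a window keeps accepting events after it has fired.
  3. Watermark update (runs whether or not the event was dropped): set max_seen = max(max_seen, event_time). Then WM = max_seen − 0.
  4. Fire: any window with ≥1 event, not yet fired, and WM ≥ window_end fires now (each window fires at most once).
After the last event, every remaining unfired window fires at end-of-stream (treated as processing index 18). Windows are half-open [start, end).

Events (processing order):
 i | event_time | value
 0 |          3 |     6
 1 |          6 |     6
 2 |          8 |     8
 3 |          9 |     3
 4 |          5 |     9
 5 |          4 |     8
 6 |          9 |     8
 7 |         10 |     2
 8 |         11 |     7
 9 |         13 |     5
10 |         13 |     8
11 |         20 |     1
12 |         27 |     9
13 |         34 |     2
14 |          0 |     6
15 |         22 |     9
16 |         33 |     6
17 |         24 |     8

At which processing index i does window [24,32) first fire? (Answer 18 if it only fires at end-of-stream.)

i=0 t=3 v=6: → [0,8); WM=3
i=1 t=6 v=6: → [0,8); WM=6
i=2 t=8 v=8: → [8,16); WM=8; [0,8) fires=1
i=3 t=9 v=3: → [8,16); WM=9
i=4 t=5 v=9: → [0,8); WM=9
i=5 t=4 v=8: DROP (t<9-4); WM=9
i=6 t=9 v=8: → [8,16); WM=9
i=7 t=10 v=2: → [8,16); WM=10
i=8 t=11 v=7: → [8,16); WM=11
i=9 t=13 v=5: → [8,16); WM=13
i=10 t=13 v=8: → [8,16); WM=13
i=11 t=20 v=1: → [16,24); WM=20; [8,16) fires=5
i=12 t=27 v=9: → [24,32); WM=27; [16,24) fires=1
i=13 t=34 v=2: → [32,40); WM=34; [24,32) fires=1
i=14 t=0 v=6: DROP (t<34-4); WM=34
i=15 t=22 v=9: DROP (t<34-4); WM=34
i=16 t=33 v=6: → [32,40); WM=34
i=17 t=24 v=8: DROP (t<34-4); WM=34

13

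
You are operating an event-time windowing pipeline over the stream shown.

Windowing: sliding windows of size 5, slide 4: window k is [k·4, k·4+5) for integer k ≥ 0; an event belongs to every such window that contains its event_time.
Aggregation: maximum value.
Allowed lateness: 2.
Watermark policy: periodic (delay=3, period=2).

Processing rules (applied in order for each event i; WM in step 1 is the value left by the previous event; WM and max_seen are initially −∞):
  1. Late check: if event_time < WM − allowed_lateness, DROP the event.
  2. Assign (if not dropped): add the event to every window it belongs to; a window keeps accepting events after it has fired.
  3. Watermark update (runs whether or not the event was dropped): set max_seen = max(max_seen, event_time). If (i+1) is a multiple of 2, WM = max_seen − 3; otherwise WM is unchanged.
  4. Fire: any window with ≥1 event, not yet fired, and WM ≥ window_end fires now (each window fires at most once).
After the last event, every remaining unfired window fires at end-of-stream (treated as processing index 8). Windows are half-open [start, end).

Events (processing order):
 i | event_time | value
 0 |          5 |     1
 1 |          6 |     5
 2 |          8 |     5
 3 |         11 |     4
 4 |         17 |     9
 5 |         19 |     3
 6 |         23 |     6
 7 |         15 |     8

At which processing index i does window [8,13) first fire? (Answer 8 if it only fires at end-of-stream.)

i=0 t=5 v=1: → [4,9); WM=−∞
i=1 t=6 v=5: → [4,9); WM=3
i=2 t=8 v=5: → [8,13),[4,9); WM=3
i=3 t=11 v=4: → [8,13); WM=8
i=4 t=17 v=9: → [16,21); WM=8
i=5 t=19 v=3: → [16,21); WM=16; [4,9) fires=5 [8,13) fires=5
i=6 t=23 v=6: → [20,25); WM=16
i=7 t=15 v=8: → [12,17); WM=20; [12,17) fires=8

5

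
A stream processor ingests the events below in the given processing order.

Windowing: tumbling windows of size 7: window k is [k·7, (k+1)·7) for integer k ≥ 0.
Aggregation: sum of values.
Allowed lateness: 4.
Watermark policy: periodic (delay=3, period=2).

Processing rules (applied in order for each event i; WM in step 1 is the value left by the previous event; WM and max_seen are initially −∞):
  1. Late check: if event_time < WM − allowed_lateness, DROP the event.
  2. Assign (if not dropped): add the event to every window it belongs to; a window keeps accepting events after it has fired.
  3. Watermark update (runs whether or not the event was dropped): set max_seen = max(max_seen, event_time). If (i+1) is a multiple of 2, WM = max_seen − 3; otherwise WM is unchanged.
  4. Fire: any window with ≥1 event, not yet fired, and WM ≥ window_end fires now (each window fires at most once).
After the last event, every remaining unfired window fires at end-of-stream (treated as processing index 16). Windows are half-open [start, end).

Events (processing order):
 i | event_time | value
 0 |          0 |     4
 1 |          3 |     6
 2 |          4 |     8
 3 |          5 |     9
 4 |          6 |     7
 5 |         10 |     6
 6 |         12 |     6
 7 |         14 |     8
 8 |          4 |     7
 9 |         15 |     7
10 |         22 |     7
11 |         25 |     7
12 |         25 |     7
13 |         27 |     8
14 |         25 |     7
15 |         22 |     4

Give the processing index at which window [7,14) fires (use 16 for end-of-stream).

i=0 t=0 v=4: → [0,7); WM=−∞
i=1 t=3 v=6: → [0,7); WM=0
i=2 t=4 v=8: → [0,7); WM=0
i=3 t=5 v=9: → [0,7); WM=2
i=4 t=6 v=7: → [0,7); WM=2
i=5 t=10 v=6: → [7,14); WM=7; [0,7) fires=34
i=6 t=12 v=6: → [7,14); WM=7
i=7 t=14 v=8: → [14,21); WM=11
i=8 t=4 v=7: DROP (t<11-4); WM=11
i=9 t=15 v=7: → [14,21); WM=12
i=10 t=22 v=7: → [21,28); WM=12
i=11 t=25 v=7: → [21,28); WM=22; [7,14) fires=12 [14,21) fires=15
i=12 t=25 v=7: → [21,28); WM=22
i=13 t=27 v=8: → [21,28); WM=24
i=14 t=25 v=7: → [21,28); WM=24
i=15 t=22 v=4: → [21,28); WM=24

11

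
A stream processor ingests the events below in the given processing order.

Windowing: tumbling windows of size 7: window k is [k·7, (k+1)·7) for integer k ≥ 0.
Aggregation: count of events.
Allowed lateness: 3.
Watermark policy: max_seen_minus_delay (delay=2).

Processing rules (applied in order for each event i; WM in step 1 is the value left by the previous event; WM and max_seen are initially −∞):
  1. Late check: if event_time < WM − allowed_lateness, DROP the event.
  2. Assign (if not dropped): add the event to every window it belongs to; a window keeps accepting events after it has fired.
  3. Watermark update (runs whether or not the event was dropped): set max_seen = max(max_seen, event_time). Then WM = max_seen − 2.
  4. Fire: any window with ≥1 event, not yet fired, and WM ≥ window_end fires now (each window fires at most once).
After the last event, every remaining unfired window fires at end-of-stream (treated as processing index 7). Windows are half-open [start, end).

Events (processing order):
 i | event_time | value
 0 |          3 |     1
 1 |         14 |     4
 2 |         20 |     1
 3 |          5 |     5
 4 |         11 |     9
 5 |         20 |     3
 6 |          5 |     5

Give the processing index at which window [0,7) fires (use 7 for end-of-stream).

1

i=0 t=3 v=1: → [0,7); WM=1
i=1 t=14 v=4: → [14,21); WM=12; [0,7) fires=1
i=2 t=20 v=1: → [14,21); WM=18
i=3 t=5 v=5: DROP (t<18-3); WM=18
i=4 t=11 v=9: DROP (t<18-3); WM=18
i=5 t=20 v=3: → [14,21); WM=18
i=6 t=5 v=5: DROP (t<18-3); WM=18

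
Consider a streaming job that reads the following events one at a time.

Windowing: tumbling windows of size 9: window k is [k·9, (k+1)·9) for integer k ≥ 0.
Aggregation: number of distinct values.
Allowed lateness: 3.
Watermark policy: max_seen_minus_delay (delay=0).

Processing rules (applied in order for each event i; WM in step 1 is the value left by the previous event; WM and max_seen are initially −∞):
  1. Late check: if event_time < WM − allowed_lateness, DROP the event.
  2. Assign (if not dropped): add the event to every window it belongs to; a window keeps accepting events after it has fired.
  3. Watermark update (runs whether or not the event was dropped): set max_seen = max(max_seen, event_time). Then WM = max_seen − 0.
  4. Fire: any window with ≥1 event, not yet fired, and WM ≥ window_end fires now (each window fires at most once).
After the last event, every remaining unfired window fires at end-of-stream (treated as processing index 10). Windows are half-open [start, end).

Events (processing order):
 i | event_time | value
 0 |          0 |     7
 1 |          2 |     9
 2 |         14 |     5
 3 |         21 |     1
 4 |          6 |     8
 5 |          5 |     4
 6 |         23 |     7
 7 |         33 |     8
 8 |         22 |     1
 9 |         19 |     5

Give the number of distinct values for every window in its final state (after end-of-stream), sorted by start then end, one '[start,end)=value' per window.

[0,9)=2 [9,18)=1 [18,27)=2 [27,36)=1

i=0 t=0 v=7: → [0,9); WM=0
i=1 t=2 v=9: → [0,9); WM=2
i=2 t=14 v=5: → [9,18); WM=14; [0,9) fires=2
i=3 t=21 v=1: → [18,27); WM=21; [9,18) fires=1
i=4 t=6 v=8: DROP (t<21-3); WM=21
i=5 t=5 v=4: DROP (t<21-3); WM=21
i=6 t=23 v=7: → [18,27); WM=23
i=7 t=33 v=8: → [27,36); WM=33; [18,27) fires=2
i=8 t=22 v=1: DROP (t<33-3); WM=33
i=9 t=19 v=5: DROP (t<33-3); WM=33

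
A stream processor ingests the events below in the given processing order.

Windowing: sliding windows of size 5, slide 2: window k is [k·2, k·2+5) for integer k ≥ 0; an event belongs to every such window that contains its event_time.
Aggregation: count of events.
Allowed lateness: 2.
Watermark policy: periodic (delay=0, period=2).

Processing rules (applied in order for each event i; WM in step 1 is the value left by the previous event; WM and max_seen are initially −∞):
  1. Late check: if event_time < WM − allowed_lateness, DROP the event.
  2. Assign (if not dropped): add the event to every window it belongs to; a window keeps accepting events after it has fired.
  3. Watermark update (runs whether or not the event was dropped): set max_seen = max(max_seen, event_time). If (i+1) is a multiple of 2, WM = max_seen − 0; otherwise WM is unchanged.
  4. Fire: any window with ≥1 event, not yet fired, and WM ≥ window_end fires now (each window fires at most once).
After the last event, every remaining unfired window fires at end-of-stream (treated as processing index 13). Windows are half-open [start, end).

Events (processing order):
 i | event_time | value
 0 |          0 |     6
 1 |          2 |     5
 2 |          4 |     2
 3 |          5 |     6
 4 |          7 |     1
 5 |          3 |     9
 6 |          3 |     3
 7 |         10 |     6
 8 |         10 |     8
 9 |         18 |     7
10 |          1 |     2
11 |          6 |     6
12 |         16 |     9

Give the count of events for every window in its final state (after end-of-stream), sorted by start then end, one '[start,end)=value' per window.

[0,5)=4 [2,7)=4 [4,9)=3 [6,11)=3 [8,13)=2 [10,15)=2 [12,17)=1 [14,19)=2 [16,21)=2 [18,23)=1

i=0 t=0 v=6: → [0,5); WM=−∞
i=1 t=2 v=5: → [2,7),[0,5); WM=2
i=2 t=4 v=2: → [4,9),[2,7),[0,5); WM=2
i=3 t=5 v=6: → [4,9),[2,7); WM=5; [0,5) fires=3
i=4 t=7 v=1: → [6,11),[4,9); WM=5
i=5 t=3 v=9: → [2,7),[0,5); WM=7; [2,7) fires=4
i=6 t=3 v=3: DROP (t<7-2); WM=7
i=7 t=10 v=6: → [10,15),[8,13),[6,11); WM=10; [4,9) fires=3
i=8 t=10 v=8: → [10,15),[8,13),[6,11); WM=10
i=9 t=18 v=7: → [18,23),[16,21),[14,19); WM=18; [6,11) fires=3 [8,13) fires=2 [10,15) fires=2
i=10 t=1 v=2: DROP (t<18-2); WM=18
i=11 t=6 v=6: DROP (t<18-2); WM=18
i=12 t=16 v=9: → [16,21),[14,19),[12,17); WM=18; [12,17) fires=1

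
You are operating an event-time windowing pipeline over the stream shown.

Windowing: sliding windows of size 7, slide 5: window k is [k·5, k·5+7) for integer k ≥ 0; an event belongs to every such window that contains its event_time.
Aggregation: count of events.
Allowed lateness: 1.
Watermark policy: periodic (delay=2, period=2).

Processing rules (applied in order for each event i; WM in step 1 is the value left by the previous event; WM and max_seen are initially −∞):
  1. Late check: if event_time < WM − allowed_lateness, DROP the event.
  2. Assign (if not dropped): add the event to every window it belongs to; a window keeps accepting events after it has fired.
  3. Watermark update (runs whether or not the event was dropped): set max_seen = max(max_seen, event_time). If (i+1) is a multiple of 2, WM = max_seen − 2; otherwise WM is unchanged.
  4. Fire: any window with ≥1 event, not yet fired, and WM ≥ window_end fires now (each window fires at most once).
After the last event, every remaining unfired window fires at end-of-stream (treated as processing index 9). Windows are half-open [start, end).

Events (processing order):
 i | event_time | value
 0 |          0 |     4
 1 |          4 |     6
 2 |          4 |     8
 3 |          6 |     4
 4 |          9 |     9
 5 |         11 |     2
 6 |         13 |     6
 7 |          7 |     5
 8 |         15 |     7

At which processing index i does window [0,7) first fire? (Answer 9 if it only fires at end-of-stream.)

5

i=0 t=0 v=4: → [0,7); WM=−∞
i=1 t=4 v=6: → [0,7); WM=2
i=2 t=4 v=8: → [0,7); WM=2
i=3 t=6 v=4: → [5,12),[0,7); WM=4
i=4 t=9 v=9: → [5,12); WM=4
i=5 t=11 v=2: → [10,17),[5,12); WM=9; [0,7) fires=4
i=6 t=13 v=6: → [10,17); WM=9
i=7 t=7 v=5: DROP (t<9-1); WM=11
i=8 t=15 v=7: → [15,22),[10,17); WM=11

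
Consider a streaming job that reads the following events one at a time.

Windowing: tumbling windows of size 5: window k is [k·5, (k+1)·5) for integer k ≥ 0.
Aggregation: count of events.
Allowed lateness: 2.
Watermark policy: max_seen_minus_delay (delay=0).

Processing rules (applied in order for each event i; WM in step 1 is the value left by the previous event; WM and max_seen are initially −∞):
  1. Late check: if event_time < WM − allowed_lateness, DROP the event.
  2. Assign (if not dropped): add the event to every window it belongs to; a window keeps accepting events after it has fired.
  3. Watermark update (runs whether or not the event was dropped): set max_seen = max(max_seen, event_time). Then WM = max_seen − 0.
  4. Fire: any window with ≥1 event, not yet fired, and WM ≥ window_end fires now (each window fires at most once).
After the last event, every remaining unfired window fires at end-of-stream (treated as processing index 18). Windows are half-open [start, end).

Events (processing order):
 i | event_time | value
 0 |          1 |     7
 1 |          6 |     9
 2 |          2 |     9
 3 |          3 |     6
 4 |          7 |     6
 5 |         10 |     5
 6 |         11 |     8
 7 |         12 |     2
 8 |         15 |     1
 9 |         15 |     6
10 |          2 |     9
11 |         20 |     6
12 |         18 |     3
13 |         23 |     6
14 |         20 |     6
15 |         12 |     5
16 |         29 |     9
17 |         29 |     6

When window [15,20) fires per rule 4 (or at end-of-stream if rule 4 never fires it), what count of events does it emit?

2

i=0 t=1 v=7: → [0,5); WM=1
i=1 t=6 v=9: → [5,10); WM=6; [0,5) fires=1
i=2 t=2 v=9: DROP (t<6-2); WM=6
i=3 t=3 v=6: DROP (t<6-2); WM=6
i=4 t=7 v=6: → [5,10); WM=7
i=5 t=10 v=5: → [10,15); WM=10; [5,10) fires=2
i=6 t=11 v=8: → [10,15); WM=11
i=7 t=12 v=2: → [10,15); WM=12
i=8 t=15 v=1: → [15,20); WM=15; [10,15) fires=3
i=9 t=15 v=6: → [15,20); WM=15
i=10 t=2 v=9: DROP (t<15-2); WM=15
i=11 t=20 v=6: → [20,25); WM=20; [15,20) fires=2
i=12 t=18 v=3: → [15,20); WM=20
i=13 t=23 v=6: → [20,25); WM=23
i=14 t=20 v=6: DROP (t<23-2); WM=23
i=15 t=12 v=5: DROP (t<23-2); WM=23
i=16 t=29 v=9: → [25,30); WM=29; [20,25) fires=2
i=17 t=29 v=6: → [25,30); WM=29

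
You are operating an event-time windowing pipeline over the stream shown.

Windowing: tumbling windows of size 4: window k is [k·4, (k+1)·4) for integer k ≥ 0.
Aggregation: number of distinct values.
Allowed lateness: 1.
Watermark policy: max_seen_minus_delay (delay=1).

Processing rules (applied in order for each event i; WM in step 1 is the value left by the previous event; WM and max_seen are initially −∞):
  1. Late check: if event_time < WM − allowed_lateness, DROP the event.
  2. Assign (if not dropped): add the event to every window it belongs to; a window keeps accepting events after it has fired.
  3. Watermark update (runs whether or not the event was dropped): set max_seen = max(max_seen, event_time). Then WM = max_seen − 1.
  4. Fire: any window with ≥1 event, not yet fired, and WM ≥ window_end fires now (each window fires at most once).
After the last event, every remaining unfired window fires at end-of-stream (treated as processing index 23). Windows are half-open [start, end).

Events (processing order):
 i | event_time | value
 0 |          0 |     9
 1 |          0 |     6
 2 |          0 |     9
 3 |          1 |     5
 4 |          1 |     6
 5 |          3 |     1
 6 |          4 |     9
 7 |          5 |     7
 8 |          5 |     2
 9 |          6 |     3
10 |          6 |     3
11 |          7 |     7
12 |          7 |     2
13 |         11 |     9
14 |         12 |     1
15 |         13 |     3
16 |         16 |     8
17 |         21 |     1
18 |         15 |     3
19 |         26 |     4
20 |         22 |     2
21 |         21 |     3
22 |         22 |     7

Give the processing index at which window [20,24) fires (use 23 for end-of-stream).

i=0 t=0 v=9: → [0,4); WM=-1
i=1 t=0 v=6: → [0,4); WM=-1
i=2 t=0 v=9: → [0,4); WM=-1
i=3 t=1 v=5: → [0,4); WM=0
i=4 t=1 v=6: → [0,4); WM=0
i=5 t=3 v=1: → [0,4); WM=2
i=6 t=4 v=9: → [4,8); WM=3
i=7 t=5 v=7: → [4,8); WM=4; [0,4) fires=4
i=8 t=5 v=2: → [4,8); WM=4
i=9 t=6 v=3: → [4,8); WM=5
i=10 t=6 v=3: → [4,8); WM=5
i=11 t=7 v=7: → [4,8); WM=6
i=12 t=7 v=2: → [4,8); WM=6
i=13 t=11 v=9: → [8,12); WM=10; [4,8) fires=4
i=14 t=12 v=1: → [12,16); WM=11
i=15 t=13 v=3: → [12,16); WM=12; [8,12) fires=1
i=16 t=16 v=8: → [16,20); WM=15
i=17 t=21 v=1: → [20,24); WM=20; [12,16) fires=2 [16,20) fires=1
i=18 t=15 v=3: DROP (t<20-1); WM=20
i=19 t=26 v=4: → [24,28); WM=25; [20,24) fires=1
i=20 t=22 v=2: DROP (t<25-1); WM=25
i=21 t=21 v=3: DROP (t<25-1); WM=25
i=22 t=22 v=7: DROP (t<25-1); WM=25

19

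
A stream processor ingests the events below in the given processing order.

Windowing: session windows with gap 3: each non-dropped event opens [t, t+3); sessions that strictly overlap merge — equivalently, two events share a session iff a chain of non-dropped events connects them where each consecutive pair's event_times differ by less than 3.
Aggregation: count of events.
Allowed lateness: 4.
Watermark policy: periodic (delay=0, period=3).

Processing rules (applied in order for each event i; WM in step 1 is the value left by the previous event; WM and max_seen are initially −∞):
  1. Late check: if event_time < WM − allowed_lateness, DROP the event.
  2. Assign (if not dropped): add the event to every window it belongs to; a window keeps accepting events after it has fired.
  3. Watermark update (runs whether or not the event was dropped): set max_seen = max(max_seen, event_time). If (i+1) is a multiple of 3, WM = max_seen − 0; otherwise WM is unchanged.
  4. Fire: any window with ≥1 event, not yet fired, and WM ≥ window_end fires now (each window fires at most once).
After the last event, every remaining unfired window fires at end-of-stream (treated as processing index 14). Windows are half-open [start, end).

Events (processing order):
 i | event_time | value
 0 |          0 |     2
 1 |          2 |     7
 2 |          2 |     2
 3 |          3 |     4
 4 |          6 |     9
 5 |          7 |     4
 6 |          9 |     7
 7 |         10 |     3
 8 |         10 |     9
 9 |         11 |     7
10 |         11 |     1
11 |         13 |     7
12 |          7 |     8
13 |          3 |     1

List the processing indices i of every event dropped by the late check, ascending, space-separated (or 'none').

12 13

i=0 t=0 v=2: → [0,3); WM=−∞
i=1 t=2 v=7: → [0,5); WM=−∞
i=2 t=2 v=2: → [0,5); WM=2
i=3 t=3 v=4: → [0,6); WM=2
i=4 t=6 v=9: → [6,9); WM=2
i=5 t=7 v=4: → [6,10); WM=7
i=6 t=9 v=7: → [6,12); WM=7
i=7 t=10 v=3: → [6,13); WM=7
i=8 t=10 v=9: → [6,13); WM=10
i=9 t=11 v=7: → [6,14); WM=10
i=10 t=11 v=1: → [6,14); WM=10
i=11 t=13 v=7: → [6,16); WM=13
i=12 t=7 v=8: DROP (t<13-4); WM=13
i=13 t=3 v=1: DROP (t<13-4); WM=13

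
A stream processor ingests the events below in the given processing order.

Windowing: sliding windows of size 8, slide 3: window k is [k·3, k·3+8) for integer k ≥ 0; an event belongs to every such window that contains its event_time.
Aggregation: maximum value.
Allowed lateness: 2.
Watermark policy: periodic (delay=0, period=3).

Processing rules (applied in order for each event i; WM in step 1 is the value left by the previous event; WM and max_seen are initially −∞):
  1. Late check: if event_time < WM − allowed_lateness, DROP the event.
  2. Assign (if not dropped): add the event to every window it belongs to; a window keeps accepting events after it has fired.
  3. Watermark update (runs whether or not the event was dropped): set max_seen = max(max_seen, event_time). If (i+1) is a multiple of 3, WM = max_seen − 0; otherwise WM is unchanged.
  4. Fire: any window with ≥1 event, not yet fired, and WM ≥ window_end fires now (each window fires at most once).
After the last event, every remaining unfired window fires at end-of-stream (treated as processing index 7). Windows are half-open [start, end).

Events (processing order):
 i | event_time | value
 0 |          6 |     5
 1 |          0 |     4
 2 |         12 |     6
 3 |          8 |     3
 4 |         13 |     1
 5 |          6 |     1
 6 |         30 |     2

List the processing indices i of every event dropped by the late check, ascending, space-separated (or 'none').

i=0 t=6 v=5: → [6,14),[3,11),[0,8); WM=−∞
i=1 t=0 v=4: → [0,8); WM=−∞
i=2 t=12 v=6: → [12,20),[9,17),[6,14); WM=12; [0,8) fires=5 [3,11) fires=5
i=3 t=8 v=3: DROP (t<12-2); WM=12
i=4 t=13 v=1: → [12,20),[9,17),[6,14); WM=12
i=5 t=6 v=1: DROP (t<12-2); WM=13
i=6 t=30 v=2: → [30,38),[27,35),[24,32); WM=13

3 5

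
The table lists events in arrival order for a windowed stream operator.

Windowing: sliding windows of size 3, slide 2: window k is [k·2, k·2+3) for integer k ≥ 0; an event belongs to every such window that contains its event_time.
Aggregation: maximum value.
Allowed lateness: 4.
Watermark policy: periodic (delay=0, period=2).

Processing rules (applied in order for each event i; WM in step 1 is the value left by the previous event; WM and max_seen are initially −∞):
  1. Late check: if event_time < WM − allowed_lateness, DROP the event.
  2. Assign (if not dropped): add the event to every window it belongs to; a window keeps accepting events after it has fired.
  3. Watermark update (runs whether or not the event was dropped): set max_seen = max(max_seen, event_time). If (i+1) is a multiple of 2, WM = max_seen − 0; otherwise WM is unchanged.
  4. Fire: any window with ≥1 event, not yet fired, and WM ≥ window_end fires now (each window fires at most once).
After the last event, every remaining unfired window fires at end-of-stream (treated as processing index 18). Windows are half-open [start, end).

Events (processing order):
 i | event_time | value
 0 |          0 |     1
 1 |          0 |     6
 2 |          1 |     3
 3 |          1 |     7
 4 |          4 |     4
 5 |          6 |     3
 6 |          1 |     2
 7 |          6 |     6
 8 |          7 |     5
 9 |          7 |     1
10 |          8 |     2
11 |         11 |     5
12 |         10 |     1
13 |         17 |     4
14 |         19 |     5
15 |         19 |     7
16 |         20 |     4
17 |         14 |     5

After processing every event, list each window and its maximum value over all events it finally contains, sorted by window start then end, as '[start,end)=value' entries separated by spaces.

[0,3)=7 [2,5)=4 [4,7)=6 [6,9)=6 [8,11)=2 [10,13)=5 [16,19)=4 [18,21)=7 [20,23)=4

i=0 t=0 v=1: → [0,3); WM=−∞
i=1 t=0 v=6: → [0,3); WM=0
i=2 t=1 v=3: → [0,3); WM=0
i=3 t=1 v=7: → [0,3); WM=1
i=4 t=4 v=4: → [4,7),[2,5); WM=1
i=5 t=6 v=3: → [6,9),[4,7); WM=6; [0,3) fires=7 [2,5) fires=4
i=6 t=1 v=2: DROP (t<6-4); WM=6
i=7 t=6 v=6: → [6,9),[4,7); WM=6
i=8 t=7 v=5: → [6,9); WM=6
i=9 t=7 v=1: → [6,9); WM=7; [4,7) fires=6
i=10 t=8 v=2: → [8,11),[6,9); WM=7
i=11 t=11 v=5: → [10,13); WM=11; [6,9) fires=6 [8,11) fires=2
i=12 t=10 v=1: → [10,13),[8,11); WM=11
i=13 t=17 v=4: → [16,19); WM=17; [10,13) fires=5
i=14 t=19 v=5: → [18,21); WM=17
i=15 t=19 v=7: → [18,21); WM=19; [16,19) fires=4
i=16 t=20 v=4: → [20,23),[18,21); WM=19
i=17 t=14 v=5: DROP (t<19-4); WM=20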